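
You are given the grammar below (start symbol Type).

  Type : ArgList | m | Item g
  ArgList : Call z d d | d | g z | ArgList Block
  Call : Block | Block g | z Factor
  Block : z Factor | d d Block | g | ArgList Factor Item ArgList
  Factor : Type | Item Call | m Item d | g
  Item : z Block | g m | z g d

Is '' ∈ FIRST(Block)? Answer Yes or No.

No

No nonterminal in this grammar is nullable.
No production of Block has an RHS whose symbols are all nullable, so Block is not nullable.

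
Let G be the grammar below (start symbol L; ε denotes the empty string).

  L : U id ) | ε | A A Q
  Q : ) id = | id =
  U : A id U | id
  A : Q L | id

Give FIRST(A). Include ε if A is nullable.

{ ), id }

From A : Q L: add FIRST(Q) = { ), id }.
A : id contributes {id}.
Union: FIRST(A) = { ), id }.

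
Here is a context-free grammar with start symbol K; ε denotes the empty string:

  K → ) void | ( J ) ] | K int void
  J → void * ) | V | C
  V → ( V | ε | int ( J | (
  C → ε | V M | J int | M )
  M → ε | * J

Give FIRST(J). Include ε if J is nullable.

{ (, ), *, int, void, ε }

J → void * ) contributes {void}.
From J → V: add FIRST(V) = { (, int, ε } (including ε since V is nullable).
From J → C: add FIRST(C) = { (, ), *, int, void, ε } (including ε since C is nullable).
Union: FIRST(J) = { (, ), *, int, void, ε }.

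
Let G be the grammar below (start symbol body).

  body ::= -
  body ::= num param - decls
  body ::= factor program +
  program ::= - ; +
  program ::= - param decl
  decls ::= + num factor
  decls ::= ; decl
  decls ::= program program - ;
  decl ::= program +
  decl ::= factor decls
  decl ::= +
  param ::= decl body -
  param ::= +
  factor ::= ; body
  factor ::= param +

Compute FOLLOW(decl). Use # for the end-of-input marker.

In program ::= - param decl: decl is at the end, add FOLLOW(program) = { +, - }.
In decls ::= ; decl: decl is at the end, add FOLLOW(decls) = { #, +, -, ;, num }.
In param ::= decl body -: add FIRST(body -) = { +, -, ;, num }.
Union: FOLLOW(decl) = { #, +, -, ;, num }.

{ #, +, -, ;, num }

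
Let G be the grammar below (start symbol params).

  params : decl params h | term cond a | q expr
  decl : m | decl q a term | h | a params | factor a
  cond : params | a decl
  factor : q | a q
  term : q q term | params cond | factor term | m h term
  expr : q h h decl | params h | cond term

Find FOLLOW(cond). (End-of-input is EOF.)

In params : term cond a: add FIRST(a) = { a }.
In term : params cond: cond is at the end, add FOLLOW(term) = { EOF, a, h, m, q }.
In expr : cond term: add FIRST(term) = { a, h, m, q }.
Union: FOLLOW(cond) = { EOF, a, h, m, q }.

{ EOF, a, h, m, q }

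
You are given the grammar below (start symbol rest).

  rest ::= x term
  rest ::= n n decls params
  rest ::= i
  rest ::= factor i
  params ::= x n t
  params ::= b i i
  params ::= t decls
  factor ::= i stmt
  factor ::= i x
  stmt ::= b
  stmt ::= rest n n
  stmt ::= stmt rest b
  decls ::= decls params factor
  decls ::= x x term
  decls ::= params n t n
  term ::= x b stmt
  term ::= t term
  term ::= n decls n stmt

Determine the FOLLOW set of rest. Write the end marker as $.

{ $, b, n }

rest is the start symbol, so $ ∈ FOLLOW(rest).
In stmt ::= rest n n: add FIRST(n n) = { n }.
In stmt ::= stmt rest b: add FIRST(b) = { b }.
Union: FOLLOW(rest) = { $, b, n }.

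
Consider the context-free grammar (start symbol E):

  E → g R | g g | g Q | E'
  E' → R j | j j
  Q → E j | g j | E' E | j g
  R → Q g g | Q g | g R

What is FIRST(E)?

{ g, j }

E → g R contributes {g}.
E → g g contributes {g}.
E → g Q contributes {g}.
From E → E': add FIRST(E') = { g, j }.
Union: FIRST(E) = { g, j }.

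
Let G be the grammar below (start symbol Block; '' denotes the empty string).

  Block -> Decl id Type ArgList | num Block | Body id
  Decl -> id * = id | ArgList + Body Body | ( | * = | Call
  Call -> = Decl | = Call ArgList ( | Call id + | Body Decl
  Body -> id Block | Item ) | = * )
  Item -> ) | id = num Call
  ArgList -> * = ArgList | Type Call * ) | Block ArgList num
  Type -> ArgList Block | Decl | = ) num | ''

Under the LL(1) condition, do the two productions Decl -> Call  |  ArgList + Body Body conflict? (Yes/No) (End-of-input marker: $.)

Yes

FIRST(Call) = { ), =, id } and FIRST(ArgList + Body Body) = { (, ), *, =, id, num }.
Both contain ), so the two alternatives are not disjoint — LL(1) conflict.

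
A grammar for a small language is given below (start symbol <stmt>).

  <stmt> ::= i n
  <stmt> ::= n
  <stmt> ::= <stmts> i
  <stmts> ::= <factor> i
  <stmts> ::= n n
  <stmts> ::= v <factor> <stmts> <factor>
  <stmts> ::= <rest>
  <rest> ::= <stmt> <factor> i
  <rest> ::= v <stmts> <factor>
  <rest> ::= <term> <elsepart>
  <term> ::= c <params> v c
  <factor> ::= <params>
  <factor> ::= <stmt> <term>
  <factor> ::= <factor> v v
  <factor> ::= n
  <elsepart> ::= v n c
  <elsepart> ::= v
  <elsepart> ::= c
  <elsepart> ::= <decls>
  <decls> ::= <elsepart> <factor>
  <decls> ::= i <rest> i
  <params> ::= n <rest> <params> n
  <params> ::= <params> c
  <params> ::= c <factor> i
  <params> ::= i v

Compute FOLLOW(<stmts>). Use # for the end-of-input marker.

In <stmt> ::= <stmts> i: add FIRST(i) = { i }.
In <stmts> ::= v <factor> <stmts> <factor>: add FIRST(<factor>) = { c, i, n, v }.
In <rest> ::= v <stmts> <factor>: add FIRST(<factor>) = { c, i, n, v }.
Union: FOLLOW(<stmts>) = { c, i, n, v }.

{ c, i, n, v }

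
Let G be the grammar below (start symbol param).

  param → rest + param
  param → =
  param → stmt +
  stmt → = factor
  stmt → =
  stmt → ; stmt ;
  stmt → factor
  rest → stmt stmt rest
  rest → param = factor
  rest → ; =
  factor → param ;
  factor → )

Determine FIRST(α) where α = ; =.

{ ; }

; is a terminal; add {;} and stop.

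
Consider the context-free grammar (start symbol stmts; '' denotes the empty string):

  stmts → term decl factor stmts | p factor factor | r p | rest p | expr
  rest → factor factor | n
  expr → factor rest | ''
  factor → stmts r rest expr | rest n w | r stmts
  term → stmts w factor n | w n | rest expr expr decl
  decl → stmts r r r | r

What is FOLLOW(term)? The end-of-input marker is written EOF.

In stmts → term decl factor stmts: add FIRST(decl factor stmts) = { n, p, r, w }.
Union: FOLLOW(term) = { n, p, r, w }.

{ n, p, r, w }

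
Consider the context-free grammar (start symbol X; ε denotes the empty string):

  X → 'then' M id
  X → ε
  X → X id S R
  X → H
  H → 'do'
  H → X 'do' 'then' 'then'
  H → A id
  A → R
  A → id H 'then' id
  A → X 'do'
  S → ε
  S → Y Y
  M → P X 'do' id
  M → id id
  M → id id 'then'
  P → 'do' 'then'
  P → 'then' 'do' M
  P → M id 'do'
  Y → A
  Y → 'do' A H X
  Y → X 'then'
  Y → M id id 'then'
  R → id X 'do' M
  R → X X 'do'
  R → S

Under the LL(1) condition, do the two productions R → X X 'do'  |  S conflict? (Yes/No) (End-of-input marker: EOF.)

Yes

FIRST(X X 'do') = { 'do', 'then', id } and FIRST(S) = { 'do', 'then', id, ε }.
Both contain 'do', so the two alternatives are not disjoint — LL(1) conflict.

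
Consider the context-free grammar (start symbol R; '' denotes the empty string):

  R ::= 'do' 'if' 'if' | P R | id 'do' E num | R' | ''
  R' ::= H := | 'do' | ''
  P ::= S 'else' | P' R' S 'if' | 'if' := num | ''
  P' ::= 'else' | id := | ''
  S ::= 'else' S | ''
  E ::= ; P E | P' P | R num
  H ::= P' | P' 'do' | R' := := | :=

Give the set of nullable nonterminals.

Directly nullable (have an ''-production): R, R', P, P', S.
E ::= P' P with every symbol nullable, so E is nullable.
H ::= P' with every symbol nullable, so H is nullable.

{ E, H, P, P', R, R', S }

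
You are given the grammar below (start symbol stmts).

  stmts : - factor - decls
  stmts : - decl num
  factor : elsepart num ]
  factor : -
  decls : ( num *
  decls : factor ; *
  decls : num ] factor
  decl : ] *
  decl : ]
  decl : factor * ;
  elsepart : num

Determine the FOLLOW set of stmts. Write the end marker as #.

stmts is the start symbol, so # ∈ FOLLOW(stmts).
Union: FOLLOW(stmts) = { # }.

{ # }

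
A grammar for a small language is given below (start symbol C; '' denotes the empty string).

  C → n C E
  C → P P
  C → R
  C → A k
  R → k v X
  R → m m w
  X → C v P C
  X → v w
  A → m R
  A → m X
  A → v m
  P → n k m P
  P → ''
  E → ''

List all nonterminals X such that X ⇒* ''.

{ C, E, P }

Directly nullable (have an ''-production): P, E.
C → P P with every symbol nullable, so C is nullable.
No other nonterminal has a production whose RHS symbols are all nullable.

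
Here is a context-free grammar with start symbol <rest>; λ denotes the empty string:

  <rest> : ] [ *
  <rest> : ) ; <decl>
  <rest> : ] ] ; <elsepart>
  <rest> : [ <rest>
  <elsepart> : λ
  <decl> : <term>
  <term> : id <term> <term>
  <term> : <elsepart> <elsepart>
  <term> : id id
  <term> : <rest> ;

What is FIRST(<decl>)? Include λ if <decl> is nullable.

From <decl> : <term>: add FIRST(<term>) = { ), [, ], id, λ } (including λ since <term> is nullable).
Union: FIRST(<decl>) = { ), [, ], id, λ }.

{ ), [, ], id, λ }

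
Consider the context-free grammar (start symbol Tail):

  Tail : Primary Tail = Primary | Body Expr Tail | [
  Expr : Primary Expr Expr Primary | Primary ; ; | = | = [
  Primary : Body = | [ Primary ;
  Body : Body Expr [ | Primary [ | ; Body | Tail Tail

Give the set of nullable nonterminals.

{ } (none)

No nonterminal has an empty production or an RHS whose symbols are all nullable.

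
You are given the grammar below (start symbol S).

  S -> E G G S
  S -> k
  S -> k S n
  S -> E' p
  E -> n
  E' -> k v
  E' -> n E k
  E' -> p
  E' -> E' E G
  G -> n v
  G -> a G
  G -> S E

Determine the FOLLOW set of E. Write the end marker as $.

In S -> E G G S: add FIRST(G G S) = { a, k, n, p }.
In E' -> n E k: add FIRST(k) = { k }.
In E' -> E' E G: add FIRST(G) = { a, k, n, p }.
In G -> S E: E is at the end, add FOLLOW(G) = { a, k, n, p }.
Union: FOLLOW(E) = { a, k, n, p }.

{ a, k, n, p }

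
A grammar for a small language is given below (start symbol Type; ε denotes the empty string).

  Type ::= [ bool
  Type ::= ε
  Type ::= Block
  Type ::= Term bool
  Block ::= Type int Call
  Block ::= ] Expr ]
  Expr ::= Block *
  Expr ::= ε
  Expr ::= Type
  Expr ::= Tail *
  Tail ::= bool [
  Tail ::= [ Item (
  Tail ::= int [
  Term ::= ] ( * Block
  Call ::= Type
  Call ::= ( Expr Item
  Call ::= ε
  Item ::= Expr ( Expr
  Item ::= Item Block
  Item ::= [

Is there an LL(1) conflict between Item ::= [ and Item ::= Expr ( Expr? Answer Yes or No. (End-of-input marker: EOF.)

FIRST([) = { [ } and FIRST(Expr ( Expr) = { (, [, ], bool, int }.
Both contain [, so the two alternatives are not disjoint — LL(1) conflict.

Yes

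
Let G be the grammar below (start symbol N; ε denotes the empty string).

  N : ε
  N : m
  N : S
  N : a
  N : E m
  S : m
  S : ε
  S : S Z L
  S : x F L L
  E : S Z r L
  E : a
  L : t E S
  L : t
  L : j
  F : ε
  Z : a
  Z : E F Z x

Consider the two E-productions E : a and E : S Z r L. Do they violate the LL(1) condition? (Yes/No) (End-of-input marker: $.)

FIRST(a) = { a } and FIRST(S Z r L) = { a, m, x }.
Both contain a, so the two alternatives are not disjoint — LL(1) conflict.

Yes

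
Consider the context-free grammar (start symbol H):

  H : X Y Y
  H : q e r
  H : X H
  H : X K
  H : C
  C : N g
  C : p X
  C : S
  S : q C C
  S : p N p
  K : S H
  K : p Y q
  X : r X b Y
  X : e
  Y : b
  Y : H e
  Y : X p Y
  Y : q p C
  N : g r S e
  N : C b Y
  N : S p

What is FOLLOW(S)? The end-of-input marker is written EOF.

In C : S: S is at the end, add FOLLOW(C) = { EOF, b, e, g, p, q, r }.
In K : S H: add FIRST(H) = { e, g, p, q, r }.
In N : g r S e: add FIRST(e) = { e }.
In N : S p: add FIRST(p) = { p }.
Union: FOLLOW(S) = { EOF, b, e, g, p, q, r }.

{ EOF, b, e, g, p, q, r }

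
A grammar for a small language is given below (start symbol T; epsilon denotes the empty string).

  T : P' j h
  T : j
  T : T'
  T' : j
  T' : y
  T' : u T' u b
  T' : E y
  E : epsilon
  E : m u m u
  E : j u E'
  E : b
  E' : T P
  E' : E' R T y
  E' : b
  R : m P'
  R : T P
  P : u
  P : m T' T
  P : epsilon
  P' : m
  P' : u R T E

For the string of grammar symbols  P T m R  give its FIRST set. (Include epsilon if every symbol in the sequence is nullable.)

{ b, j, m, u, y }

Add FIRST(P)\{epsilon} = { m, u }; P is nullable, continue.
Add FIRST(T) = { b, j, m, u, y }; T is not nullable, stop.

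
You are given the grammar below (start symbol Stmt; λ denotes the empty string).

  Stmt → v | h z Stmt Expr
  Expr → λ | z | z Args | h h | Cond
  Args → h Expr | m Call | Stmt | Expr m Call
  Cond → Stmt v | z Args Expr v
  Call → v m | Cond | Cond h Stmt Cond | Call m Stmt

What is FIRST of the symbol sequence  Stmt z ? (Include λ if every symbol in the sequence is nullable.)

{ h, v }

Add FIRST(Stmt) = { h, v }; Stmt is not nullable, stop.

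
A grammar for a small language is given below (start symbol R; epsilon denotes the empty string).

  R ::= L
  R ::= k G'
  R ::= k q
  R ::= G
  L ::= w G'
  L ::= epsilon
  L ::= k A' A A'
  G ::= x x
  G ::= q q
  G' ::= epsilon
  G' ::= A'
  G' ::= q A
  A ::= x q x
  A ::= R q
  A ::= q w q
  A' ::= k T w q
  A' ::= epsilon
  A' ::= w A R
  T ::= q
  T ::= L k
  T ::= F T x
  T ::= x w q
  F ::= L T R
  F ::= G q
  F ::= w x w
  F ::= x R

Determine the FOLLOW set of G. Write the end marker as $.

In R ::= G: G is at the end, add FOLLOW(R) = { $, k, q, w, x }.
In F ::= G q: add FIRST(q) = { q }.
Union: FOLLOW(G) = { $, k, q, w, x }.

{ $, k, q, w, x }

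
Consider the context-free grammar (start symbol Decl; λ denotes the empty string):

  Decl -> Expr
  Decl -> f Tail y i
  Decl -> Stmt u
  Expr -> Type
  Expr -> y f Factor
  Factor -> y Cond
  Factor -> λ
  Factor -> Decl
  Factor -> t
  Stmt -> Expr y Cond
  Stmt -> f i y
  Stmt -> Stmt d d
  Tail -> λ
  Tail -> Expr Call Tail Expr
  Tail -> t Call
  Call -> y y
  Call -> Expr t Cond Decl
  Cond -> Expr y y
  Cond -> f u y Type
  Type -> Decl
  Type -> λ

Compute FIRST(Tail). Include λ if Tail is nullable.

Tail -> λ contributes λ.
From Tail -> Expr Call Tail Expr: Expr nullable, take FIRST(Expr) ∪ FIRST(Call) = { f, t, y }.
Tail -> t Call contributes {t}.
Union: FIRST(Tail) = { f, t, y, λ }.

{ f, t, y, λ }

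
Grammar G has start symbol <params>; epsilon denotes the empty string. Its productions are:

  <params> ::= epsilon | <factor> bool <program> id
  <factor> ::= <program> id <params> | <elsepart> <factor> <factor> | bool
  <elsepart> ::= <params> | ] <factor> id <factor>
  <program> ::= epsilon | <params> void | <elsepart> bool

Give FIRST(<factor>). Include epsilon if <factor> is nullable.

From <factor> ::= <program> id <params>: <program> nullable, take FIRST(<program>) ∪ {id} = { ], bool, id, void }.
From <factor> ::= <elsepart> <factor> <factor>: <elsepart> nullable, take FIRST(<elsepart>) ∪ FIRST(<factor>) = { ], bool, id, void }.
<factor> ::= bool contributes {bool}.
Union: FIRST(<factor>) = { ], bool, id, void }.

{ ], bool, id, void }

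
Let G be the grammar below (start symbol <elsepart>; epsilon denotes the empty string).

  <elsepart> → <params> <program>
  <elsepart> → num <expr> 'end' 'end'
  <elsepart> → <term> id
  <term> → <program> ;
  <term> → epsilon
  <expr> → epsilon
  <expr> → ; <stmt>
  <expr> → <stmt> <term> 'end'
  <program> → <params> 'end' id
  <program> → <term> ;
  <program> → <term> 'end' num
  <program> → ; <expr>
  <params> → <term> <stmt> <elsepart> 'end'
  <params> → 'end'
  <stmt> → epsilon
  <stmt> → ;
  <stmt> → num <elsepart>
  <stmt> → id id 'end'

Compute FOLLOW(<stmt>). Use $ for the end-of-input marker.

In <expr> → ; <stmt>: <stmt> is at the end, add FOLLOW(<expr>) = { $, 'end', ;, id, num }.
In <expr> → <stmt> <term> 'end': add FIRST(<term> 'end') = { 'end', ;, id, num }.
In <params> → <term> <stmt> <elsepart> 'end': add FIRST(<elsepart> 'end') = { 'end', ;, id, num }.
Union: FOLLOW(<stmt>) = { $, 'end', ;, id, num }.

{ $, 'end', ;, id, num }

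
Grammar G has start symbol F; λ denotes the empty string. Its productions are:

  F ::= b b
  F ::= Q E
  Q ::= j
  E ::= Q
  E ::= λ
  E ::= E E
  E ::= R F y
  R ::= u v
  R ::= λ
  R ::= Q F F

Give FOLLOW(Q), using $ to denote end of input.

{ $, b, j, u, y }

In F ::= Q E: add FIRST(E)\{λ} = { b, j, u }.
  Since E is nullable, also add FOLLOW(F) = { $, b, j, y }.
In E ::= Q: Q is at the end, add FOLLOW(E) = { $, b, j, u, y }.
In R ::= Q F F: add FIRST(F F) = { b, j }.
Union: FOLLOW(Q) = { $, b, j, u, y }.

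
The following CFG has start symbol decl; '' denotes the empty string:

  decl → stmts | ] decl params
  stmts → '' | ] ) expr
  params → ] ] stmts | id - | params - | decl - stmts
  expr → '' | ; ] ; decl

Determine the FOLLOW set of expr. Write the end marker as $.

In stmts → ] ) expr: expr is at the end, add FOLLOW(stmts) = { $, -, ], id }.
Union: FOLLOW(expr) = { $, -, ], id }.

{ $, -, ], id }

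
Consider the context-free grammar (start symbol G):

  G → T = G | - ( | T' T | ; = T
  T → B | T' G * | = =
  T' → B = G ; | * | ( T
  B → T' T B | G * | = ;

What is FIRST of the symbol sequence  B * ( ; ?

{ (, *, -, ;, = }

Add FIRST(B) = { (, *, -, ;, = }; B is not nullable, stop.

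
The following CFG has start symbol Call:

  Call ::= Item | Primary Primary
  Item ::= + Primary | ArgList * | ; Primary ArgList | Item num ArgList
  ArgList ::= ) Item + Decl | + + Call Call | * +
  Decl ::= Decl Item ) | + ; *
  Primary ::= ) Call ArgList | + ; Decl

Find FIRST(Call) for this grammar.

{ ), *, +, ; }

From Call ::= Item: add FIRST(Item) = { ), *, +, ; }.
From Call ::= Primary Primary: add FIRST(Primary) = { ), + }.
Union: FIRST(Call) = { ), *, +, ; }.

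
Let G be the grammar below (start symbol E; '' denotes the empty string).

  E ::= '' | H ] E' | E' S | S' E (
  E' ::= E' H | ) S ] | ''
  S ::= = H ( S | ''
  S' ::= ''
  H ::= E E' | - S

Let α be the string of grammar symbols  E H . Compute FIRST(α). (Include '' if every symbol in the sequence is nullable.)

Add FIRST(E)\{''} = { (, ), -, =, ] }; E is nullable, continue.
Add FIRST(H)\{''} = { (, ), -, =, ] }; H is nullable, continue.
Every symbol is nullable, so include ''.

{ (, ), -, =, ], '' }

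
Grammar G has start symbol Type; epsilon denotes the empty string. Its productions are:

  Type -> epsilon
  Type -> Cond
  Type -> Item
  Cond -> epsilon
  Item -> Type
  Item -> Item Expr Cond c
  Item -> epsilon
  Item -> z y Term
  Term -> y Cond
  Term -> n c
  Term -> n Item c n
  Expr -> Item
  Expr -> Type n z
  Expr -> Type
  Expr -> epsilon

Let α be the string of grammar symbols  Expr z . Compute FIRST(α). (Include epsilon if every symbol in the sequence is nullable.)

{ c, n, z }

Add FIRST(Expr)\{epsilon} = { c, n, z }; Expr is nullable, continue.
z is a terminal; add {z} and stop.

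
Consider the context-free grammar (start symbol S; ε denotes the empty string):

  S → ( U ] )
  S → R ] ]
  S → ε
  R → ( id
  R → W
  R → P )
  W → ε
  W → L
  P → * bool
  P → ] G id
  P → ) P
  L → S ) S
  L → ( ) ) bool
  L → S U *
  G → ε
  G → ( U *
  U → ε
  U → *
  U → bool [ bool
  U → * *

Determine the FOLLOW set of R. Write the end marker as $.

In S → R ] ]: add FIRST(] ]) = { ] }.
Union: FOLLOW(R) = { ] }.

{ ] }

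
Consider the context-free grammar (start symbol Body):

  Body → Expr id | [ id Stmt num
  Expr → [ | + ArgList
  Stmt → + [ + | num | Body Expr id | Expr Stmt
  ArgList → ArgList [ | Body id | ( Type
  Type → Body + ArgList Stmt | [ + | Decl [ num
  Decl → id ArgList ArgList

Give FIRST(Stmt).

Stmt → + [ + contributes {+}.
Stmt → num contributes {num}.
From Stmt → Body Expr id: add FIRST(Body) = { +, [ }.
From Stmt → Expr Stmt: add FIRST(Expr) = { +, [ }.
Union: FIRST(Stmt) = { +, [, num }.

{ +, [, num }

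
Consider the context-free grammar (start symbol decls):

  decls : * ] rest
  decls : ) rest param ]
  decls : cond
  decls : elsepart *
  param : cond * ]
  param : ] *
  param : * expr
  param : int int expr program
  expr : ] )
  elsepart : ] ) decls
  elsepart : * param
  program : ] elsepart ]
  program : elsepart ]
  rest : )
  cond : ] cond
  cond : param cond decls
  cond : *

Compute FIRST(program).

program : ] elsepart ] contributes {]}.
From program : elsepart ]: add FIRST(elsepart) = { *, ] }.
Union: FIRST(program) = { *, ] }.

{ *, ] }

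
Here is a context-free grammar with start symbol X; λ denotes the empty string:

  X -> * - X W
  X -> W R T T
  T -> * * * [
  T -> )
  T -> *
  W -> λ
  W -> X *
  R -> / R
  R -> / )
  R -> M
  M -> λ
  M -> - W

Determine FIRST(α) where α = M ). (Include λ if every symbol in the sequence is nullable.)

Add FIRST(M)\{λ} = { - }; M is nullable, continue.
) is a terminal; add {)} and stop.

{ ), - }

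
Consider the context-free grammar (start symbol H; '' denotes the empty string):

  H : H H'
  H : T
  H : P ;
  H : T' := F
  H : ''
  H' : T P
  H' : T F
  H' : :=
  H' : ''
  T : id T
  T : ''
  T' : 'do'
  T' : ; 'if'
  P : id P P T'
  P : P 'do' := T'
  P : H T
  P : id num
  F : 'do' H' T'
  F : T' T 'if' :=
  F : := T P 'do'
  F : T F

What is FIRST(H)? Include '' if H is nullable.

{ 'do', :=, ;, id, '' }

From H : H H': H, H' nullable, take FIRST(H) ∪ FIRST(H') = { 'do', :=, ;, id }; also '' since the whole RHS is nullable.
From H : T: add FIRST(T) = { id, '' } (including '' since T is nullable).
From H : P ;: P nullable, take FIRST(P) ∪ {;} = { 'do', :=, ;, id }.
From H : T' := F: add FIRST(T') = { 'do', ; }.
H : '' contributes ''.
Union: FIRST(H) = { 'do', :=, ;, id, '' }.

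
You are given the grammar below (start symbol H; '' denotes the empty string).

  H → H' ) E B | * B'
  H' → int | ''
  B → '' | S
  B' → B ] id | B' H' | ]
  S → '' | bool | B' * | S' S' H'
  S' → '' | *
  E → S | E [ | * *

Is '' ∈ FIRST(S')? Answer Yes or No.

S' has an ''-production, so S' ⇒ ''.

Yes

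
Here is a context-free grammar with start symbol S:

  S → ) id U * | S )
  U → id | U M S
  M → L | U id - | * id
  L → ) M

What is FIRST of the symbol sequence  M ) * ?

{ ), *, id }

Add FIRST(M) = { ), *, id }; M is not nullable, stop.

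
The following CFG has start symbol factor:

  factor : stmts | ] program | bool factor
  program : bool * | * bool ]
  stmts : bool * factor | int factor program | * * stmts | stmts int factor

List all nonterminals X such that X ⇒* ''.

No nonterminal has an empty production or an RHS whose symbols are all nullable.

{ } (none)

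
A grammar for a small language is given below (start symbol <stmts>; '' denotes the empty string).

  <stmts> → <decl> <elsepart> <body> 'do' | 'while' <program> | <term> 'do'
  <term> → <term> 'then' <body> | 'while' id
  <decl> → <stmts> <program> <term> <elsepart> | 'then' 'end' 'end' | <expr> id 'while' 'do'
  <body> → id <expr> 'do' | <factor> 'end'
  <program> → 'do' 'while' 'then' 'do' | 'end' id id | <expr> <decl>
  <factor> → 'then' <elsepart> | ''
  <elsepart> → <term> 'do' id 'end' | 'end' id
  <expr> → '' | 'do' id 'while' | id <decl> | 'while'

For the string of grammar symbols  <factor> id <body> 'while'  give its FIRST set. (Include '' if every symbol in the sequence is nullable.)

Add FIRST(<factor>)\{''} = { 'then' }; <factor> is nullable, continue.
id is a terminal; add {id} and stop.

{ 'then', id }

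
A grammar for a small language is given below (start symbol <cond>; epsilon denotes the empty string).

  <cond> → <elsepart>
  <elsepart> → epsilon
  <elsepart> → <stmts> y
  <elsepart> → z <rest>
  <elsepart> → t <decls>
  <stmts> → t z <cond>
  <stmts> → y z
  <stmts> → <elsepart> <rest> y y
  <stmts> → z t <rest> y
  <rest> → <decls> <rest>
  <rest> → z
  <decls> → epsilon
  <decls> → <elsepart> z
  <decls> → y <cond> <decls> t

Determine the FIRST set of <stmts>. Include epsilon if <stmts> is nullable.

<stmts> → t z <cond> contributes {t}.
<stmts> → y z contributes {y}.
From <stmts> → <elsepart> <rest> y y: <elsepart> nullable, take FIRST(<elsepart>) ∪ FIRST(<rest>) = { t, y, z }.
<stmts> → z t <rest> y contributes {z}.
Union: FIRST(<stmts>) = { t, y, z }.

{ t, y, z }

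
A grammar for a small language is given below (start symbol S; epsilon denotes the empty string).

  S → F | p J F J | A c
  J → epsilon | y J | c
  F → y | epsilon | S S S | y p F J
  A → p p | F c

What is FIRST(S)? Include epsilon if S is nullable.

{ c, p, y, epsilon }

From S → F: add FIRST(F) = { c, p, y, epsilon } (including epsilon since F is nullable).
S → p J F J contributes {p}.
From S → A c: add FIRST(A) = { c, p, y }.
Union: FIRST(S) = { c, p, y, epsilon }.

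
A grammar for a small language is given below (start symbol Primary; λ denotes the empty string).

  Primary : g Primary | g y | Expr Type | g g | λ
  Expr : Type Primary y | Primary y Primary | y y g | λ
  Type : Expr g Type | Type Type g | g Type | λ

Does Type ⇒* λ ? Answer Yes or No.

Yes

Type has an λ-production, so Type ⇒ λ.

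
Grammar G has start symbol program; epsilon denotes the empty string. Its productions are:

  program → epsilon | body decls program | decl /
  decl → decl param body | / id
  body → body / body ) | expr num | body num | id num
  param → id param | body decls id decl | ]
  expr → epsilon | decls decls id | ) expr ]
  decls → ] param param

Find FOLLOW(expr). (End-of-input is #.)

{ ], num }

In body → expr num: add FIRST(num) = { num }.
In expr → ) expr ]: add FIRST(]) = { ] }.
Union: FOLLOW(expr) = { ], num }.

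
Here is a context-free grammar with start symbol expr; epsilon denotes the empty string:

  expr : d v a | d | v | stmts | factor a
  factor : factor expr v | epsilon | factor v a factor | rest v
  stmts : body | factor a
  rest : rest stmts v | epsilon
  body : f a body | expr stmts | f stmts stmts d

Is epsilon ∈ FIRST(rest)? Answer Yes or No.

rest has an epsilon-production, so rest ⇒ epsilon.

Yes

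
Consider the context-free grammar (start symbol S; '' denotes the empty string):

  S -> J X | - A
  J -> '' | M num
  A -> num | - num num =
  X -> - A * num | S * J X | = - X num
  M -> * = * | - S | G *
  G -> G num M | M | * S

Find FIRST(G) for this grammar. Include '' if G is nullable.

{ *, - }

From G -> G num M: add FIRST(G) = { *, - }.
From G -> M: add FIRST(M) = { *, - }.
G -> * S contributes {*}.
Union: FIRST(G) = { *, - }.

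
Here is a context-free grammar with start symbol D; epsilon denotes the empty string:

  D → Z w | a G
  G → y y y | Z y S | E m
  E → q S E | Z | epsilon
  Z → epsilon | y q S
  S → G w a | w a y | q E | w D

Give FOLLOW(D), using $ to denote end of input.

D is the start symbol, so $ ∈ FOLLOW(D).
In S → w D: D is at the end, add FOLLOW(S) = { $, m, q, w, y }.
Union: FOLLOW(D) = { $, m, q, w, y }.

{ $, m, q, w, y }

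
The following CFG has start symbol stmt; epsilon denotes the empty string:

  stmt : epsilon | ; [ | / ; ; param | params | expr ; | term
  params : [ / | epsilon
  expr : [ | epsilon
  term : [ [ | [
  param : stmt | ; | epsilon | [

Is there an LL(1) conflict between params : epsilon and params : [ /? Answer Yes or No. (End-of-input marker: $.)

FIRST(epsilon) = { epsilon } and FIRST([ /) = { [ }.
The first is nullable but FOLLOW(params) = { $ } is disjoint from FIRST of the second.

No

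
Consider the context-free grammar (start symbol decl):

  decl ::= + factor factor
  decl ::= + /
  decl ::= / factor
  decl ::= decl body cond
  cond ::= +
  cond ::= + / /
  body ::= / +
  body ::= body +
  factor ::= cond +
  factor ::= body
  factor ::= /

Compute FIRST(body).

body ::= / + contributes {/}.
From body ::= body +: add FIRST(body) = { / }.
Union: FIRST(body) = { / }.

{ / }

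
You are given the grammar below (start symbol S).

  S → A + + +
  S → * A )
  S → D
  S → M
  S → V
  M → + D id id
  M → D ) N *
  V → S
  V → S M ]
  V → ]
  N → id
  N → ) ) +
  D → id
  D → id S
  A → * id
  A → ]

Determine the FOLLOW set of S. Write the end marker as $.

S is the start symbol, so $ ∈ FOLLOW(S).
In V → S: S is at the end, add FOLLOW(V) = { $, ), +, id }.
In V → S M ]: add FIRST(M ]) = { +, id }.
In D → id S: S is at the end, add FOLLOW(D) = { $, ), +, id }.
Union: FOLLOW(S) = { $, ), +, id }.

{ $, ), +, id }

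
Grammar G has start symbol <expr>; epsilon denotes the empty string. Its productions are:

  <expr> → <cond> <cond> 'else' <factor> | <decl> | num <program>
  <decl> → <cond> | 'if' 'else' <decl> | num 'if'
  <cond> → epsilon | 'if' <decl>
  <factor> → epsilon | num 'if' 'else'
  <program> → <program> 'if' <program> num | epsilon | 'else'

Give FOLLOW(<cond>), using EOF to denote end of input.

In <expr> → <cond> <cond> 'else' <factor>: add FIRST(<cond> 'else' <factor>) = { 'else', 'if' }.
In <expr> → <cond> <cond> 'else' <factor>: add FIRST('else' <factor>) = { 'else' }.
In <decl> → <cond>: <cond> is at the end, add FOLLOW(<decl>) = { EOF, 'else', 'if' }.
Union: FOLLOW(<cond>) = { EOF, 'else', 'if' }.

{ EOF, 'else', 'if' }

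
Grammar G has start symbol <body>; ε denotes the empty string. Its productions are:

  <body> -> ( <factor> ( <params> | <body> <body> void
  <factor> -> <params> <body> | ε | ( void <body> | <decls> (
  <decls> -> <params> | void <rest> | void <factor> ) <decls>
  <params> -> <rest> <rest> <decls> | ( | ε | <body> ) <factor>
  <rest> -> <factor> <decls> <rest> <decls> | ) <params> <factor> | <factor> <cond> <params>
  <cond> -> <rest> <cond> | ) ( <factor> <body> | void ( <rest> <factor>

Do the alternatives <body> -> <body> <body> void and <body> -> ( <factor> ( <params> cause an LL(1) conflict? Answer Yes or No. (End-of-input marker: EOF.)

Yes

FIRST(<body> <body> void) = { ( } and FIRST(( <factor> ( <params>) = { ( }.
Both contain (, so the two alternatives are not disjoint — LL(1) conflict.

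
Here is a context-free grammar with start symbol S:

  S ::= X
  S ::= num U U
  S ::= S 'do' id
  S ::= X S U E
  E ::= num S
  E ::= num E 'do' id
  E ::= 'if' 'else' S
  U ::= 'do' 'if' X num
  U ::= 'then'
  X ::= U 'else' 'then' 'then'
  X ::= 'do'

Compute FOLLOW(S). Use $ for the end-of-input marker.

{ $, 'do', 'then' }

S is the start symbol, so $ ∈ FOLLOW(S).
In S ::= S 'do' id: add FIRST('do' id) = { 'do' }.
In S ::= X S U E: add FIRST(U E) = { 'do', 'then' }.
In E ::= num S: S is at the end, add FOLLOW(E) = { $, 'do', 'then' }.
In E ::= 'if' 'else' S: S is at the end, add FOLLOW(E) = { $, 'do', 'then' }.
Union: FOLLOW(S) = { $, 'do', 'then' }.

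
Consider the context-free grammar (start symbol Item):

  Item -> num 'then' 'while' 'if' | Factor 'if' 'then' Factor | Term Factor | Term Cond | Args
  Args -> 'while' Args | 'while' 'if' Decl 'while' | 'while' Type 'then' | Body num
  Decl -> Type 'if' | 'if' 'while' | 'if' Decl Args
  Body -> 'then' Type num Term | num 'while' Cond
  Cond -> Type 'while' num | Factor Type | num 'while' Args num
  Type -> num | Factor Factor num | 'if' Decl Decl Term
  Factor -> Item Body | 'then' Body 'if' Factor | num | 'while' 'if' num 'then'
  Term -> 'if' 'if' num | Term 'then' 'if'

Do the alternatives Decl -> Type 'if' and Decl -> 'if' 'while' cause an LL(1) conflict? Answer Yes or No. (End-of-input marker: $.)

Yes

FIRST(Type 'if') = { 'if', 'then', 'while', num } and FIRST('if' 'while') = { 'if' }.
Both contain 'if', so the two alternatives are not disjoint — LL(1) conflict.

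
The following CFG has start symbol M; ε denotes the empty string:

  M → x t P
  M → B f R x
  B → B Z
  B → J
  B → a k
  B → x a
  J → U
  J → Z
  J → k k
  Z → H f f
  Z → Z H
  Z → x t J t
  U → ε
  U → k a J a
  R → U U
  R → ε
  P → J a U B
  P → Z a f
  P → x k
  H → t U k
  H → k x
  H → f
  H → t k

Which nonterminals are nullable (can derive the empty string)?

{ B, J, R, U }

Directly nullable (have an ε-production): U, R.
B → J with every symbol nullable, so B is nullable.
J → U with every symbol nullable, so J is nullable.
No other nonterminal has a production whose RHS symbols are all nullable.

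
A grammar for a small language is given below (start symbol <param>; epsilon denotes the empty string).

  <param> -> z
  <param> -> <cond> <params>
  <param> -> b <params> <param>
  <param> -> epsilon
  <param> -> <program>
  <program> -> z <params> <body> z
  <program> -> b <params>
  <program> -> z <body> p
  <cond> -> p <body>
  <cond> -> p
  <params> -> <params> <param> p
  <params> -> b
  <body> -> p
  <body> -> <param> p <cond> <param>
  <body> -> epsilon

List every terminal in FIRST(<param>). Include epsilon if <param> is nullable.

{ b, p, z, epsilon }

<param> -> z contributes {z}.
From <param> -> <cond> <params>: add FIRST(<cond>) = { p }.
<param> -> b <params> <param> contributes {b}.
<param> -> epsilon contributes epsilon.
From <param> -> <program>: add FIRST(<program>) = { b, z }.
Union: FIRST(<param>) = { b, p, z, epsilon }.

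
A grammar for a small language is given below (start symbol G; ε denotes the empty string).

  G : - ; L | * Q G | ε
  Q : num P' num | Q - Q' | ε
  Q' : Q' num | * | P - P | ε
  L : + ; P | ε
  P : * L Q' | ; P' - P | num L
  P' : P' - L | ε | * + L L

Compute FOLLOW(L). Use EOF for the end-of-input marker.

{ EOF, *, +, -, ;, num }

In G : - ; L: L is at the end, add FOLLOW(G) = { EOF }.
In P : * L Q': add FIRST(Q')\{ε} = { *, ;, num }.
  Since Q' is nullable, also add FOLLOW(P) = { EOF, *, +, -, ;, num }.
In P : num L: L is at the end, add FOLLOW(P) = { EOF, *, +, -, ;, num }.
In P' : P' - L: L is at the end, add FOLLOW(P') = { -, num }.
In P' : * + L L: add FIRST(L)\{ε} = { + }.
  Since L is nullable, also add FOLLOW(P') = { -, num }.
In P' : * + L L: L is at the end, add FOLLOW(P') = { -, num }.
Union: FOLLOW(L) = { EOF, *, +, -, ;, num }.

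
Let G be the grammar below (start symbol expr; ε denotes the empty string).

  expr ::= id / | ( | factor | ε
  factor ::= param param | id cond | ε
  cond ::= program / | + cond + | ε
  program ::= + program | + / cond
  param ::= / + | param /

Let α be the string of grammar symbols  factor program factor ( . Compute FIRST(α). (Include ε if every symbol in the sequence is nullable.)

{ +, /, id }

Add FIRST(factor)\{ε} = { /, id }; factor is nullable, continue.
Add FIRST(program) = { + }; program is not nullable, stop.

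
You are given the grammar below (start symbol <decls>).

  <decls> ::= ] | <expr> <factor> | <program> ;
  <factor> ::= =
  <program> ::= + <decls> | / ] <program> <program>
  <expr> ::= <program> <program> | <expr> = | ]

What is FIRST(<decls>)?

{ +, /, ] }

<decls> ::= ] contributes {]}.
From <decls> ::= <expr> <factor>: add FIRST(<expr>) = { +, /, ] }.
From <decls> ::= <program> ;: add FIRST(<program>) = { +, / }.
Union: FIRST(<decls>) = { +, /, ] }.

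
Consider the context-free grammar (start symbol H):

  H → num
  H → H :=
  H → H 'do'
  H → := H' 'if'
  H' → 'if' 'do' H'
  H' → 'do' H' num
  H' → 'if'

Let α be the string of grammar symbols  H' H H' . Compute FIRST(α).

Add FIRST(H') = { 'do', 'if' }; H' is not nullable, stop.

{ 'do', 'if' }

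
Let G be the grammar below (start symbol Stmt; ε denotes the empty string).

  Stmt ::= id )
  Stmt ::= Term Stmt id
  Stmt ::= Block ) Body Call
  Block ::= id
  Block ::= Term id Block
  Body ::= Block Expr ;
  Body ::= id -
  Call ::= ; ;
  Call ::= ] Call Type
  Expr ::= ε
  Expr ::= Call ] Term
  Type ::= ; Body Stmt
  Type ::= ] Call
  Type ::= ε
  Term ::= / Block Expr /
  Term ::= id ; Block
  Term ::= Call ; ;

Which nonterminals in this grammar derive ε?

{ Expr, Type }

Directly nullable (have an ε-production): Expr, Type.
No other nonterminal has a production whose RHS symbols are all nullable.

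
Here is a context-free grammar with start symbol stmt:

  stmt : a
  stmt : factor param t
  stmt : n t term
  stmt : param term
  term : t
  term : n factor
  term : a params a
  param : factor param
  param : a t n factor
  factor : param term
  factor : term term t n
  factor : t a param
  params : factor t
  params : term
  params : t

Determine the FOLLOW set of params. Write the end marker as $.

{ a }

In term : a params a: add FIRST(a) = { a }.
Union: FOLLOW(params) = { a }.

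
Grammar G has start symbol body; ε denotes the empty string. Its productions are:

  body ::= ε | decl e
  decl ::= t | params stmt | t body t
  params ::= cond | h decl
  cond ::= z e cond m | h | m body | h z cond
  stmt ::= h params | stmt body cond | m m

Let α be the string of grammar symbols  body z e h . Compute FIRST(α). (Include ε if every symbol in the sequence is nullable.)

Add FIRST(body)\{ε} = { h, m, t, z }; body is nullable, continue.
z is a terminal; add {z} and stop.

{ h, m, t, z }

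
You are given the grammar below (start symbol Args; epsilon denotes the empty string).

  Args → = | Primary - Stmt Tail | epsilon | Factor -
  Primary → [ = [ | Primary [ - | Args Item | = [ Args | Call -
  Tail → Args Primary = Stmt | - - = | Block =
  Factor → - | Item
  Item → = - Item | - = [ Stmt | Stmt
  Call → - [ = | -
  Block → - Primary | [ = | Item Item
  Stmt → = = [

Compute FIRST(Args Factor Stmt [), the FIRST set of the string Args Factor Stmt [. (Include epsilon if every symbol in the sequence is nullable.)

{ -, =, [ }

Add FIRST(Args)\{epsilon} = { -, =, [ }; Args is nullable, continue.
Add FIRST(Factor) = { -, = }; Factor is not nullable, stop.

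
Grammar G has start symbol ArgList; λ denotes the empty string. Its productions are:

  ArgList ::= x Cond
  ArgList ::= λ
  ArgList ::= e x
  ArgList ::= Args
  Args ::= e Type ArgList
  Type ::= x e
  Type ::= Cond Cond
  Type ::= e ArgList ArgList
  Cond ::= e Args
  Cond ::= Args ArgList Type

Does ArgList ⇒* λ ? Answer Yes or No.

ArgList has an λ-production, so ArgList ⇒ λ.

Yes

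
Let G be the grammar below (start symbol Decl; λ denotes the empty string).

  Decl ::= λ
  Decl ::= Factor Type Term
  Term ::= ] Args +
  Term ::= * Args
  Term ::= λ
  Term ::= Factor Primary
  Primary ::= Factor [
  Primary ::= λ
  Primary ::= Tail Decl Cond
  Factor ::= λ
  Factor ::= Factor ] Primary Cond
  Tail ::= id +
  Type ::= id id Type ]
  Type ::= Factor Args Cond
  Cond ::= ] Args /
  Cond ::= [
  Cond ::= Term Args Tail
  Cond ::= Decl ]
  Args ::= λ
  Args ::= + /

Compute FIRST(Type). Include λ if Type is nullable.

{ *, +, [, ], id }

Type ::= id id Type ] contributes {id}.
From Type ::= Factor Args Cond: Factor, Args nullable, take FIRST(Factor) ∪ FIRST(Args) ∪ FIRST(Cond) = { *, +, [, ], id }.
Union: FIRST(Type) = { *, +, [, ], id }.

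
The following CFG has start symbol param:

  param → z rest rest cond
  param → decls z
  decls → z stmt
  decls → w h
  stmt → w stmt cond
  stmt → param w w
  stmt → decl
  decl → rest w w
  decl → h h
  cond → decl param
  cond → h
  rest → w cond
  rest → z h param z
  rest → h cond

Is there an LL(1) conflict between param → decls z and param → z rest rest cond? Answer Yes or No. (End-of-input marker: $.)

Yes

FIRST(decls z) = { w, z } and FIRST(z rest rest cond) = { z }.
Both contain z, so the two alternatives are not disjoint — LL(1) conflict.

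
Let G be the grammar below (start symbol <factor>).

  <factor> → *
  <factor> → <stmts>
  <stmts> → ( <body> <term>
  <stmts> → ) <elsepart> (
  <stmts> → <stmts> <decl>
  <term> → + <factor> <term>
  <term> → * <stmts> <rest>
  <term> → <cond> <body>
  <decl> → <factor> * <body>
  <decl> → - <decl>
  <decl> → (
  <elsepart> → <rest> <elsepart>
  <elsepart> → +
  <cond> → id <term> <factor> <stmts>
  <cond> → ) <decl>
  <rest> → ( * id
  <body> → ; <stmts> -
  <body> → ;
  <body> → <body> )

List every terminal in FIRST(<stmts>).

<stmts> → ( <body> <term> contributes {(}.
<stmts> → ) <elsepart> ( contributes {)}.
From <stmts> → <stmts> <decl>: add FIRST(<stmts>) = { (, ) }.
Union: FIRST(<stmts>) = { (, ) }.

{ (, ) }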